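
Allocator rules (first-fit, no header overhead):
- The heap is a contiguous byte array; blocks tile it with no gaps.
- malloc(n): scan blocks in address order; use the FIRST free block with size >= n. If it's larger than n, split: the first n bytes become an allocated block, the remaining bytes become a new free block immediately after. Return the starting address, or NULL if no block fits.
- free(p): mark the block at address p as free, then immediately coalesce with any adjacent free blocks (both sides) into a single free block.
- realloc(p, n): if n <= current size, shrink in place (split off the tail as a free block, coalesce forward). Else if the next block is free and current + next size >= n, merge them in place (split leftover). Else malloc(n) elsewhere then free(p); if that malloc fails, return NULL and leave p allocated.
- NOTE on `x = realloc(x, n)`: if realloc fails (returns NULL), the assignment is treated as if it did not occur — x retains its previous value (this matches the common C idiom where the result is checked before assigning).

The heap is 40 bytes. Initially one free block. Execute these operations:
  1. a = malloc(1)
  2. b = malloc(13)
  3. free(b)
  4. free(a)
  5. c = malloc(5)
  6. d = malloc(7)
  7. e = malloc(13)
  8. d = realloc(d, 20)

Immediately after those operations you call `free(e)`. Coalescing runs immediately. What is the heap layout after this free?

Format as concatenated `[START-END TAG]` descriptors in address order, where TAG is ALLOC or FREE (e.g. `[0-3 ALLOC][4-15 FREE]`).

Answer: [0-4 ALLOC][5-11 ALLOC][12-39 FREE]

Derivation:
Op 1: a = malloc(1) -> a = 0; heap: [0-0 ALLOC][1-39 FREE]
Op 2: b = malloc(13) -> b = 1; heap: [0-0 ALLOC][1-13 ALLOC][14-39 FREE]
Op 3: free(b) -> (freed b); heap: [0-0 ALLOC][1-39 FREE]
Op 4: free(a) -> (freed a); heap: [0-39 FREE]
Op 5: c = malloc(5) -> c = 0; heap: [0-4 ALLOC][5-39 FREE]
Op 6: d = malloc(7) -> d = 5; heap: [0-4 ALLOC][5-11 ALLOC][12-39 FREE]
Op 7: e = malloc(13) -> e = 12; heap: [0-4 ALLOC][5-11 ALLOC][12-24 ALLOC][25-39 FREE]
Op 8: d = realloc(d, 20) -> NULL (d unchanged); heap: [0-4 ALLOC][5-11 ALLOC][12-24 ALLOC][25-39 FREE]
free(e): e = 12 -> block [12-24 ALLOC]; mark free, coalesce with adjacent free neighbors -> [0-4 ALLOC][5-11 ALLOC][12-39 FREE]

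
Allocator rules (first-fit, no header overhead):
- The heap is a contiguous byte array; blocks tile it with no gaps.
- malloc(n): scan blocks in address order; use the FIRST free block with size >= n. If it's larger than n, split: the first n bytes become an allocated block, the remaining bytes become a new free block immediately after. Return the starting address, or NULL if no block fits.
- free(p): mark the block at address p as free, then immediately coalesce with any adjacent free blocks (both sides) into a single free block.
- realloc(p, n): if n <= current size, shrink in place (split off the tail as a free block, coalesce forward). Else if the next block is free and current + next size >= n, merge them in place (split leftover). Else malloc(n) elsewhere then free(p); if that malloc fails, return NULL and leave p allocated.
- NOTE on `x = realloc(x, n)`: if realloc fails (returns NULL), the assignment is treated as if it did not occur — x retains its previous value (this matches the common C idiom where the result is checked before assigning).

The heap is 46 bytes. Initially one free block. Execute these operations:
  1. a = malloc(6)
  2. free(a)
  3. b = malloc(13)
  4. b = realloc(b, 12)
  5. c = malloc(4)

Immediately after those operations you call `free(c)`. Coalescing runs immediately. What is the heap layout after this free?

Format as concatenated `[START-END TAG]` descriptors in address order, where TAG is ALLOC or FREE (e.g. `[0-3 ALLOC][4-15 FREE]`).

Op 1: a = malloc(6) -> a = 0; heap: [0-5 ALLOC][6-45 FREE]
Op 2: free(a) -> (freed a); heap: [0-45 FREE]
Op 3: b = malloc(13) -> b = 0; heap: [0-12 ALLOC][13-45 FREE]
Op 4: b = realloc(b, 12) -> b = 0; heap: [0-11 ALLOC][12-45 FREE]
Op 5: c = malloc(4) -> c = 12; heap: [0-11 ALLOC][12-15 ALLOC][16-45 FREE]
free(c): c = 12 -> block [12-15 ALLOC]; mark free, coalesce with adjacent free neighbors -> [0-11 ALLOC][12-45 FREE]

Answer: [0-11 ALLOC][12-45 FREE]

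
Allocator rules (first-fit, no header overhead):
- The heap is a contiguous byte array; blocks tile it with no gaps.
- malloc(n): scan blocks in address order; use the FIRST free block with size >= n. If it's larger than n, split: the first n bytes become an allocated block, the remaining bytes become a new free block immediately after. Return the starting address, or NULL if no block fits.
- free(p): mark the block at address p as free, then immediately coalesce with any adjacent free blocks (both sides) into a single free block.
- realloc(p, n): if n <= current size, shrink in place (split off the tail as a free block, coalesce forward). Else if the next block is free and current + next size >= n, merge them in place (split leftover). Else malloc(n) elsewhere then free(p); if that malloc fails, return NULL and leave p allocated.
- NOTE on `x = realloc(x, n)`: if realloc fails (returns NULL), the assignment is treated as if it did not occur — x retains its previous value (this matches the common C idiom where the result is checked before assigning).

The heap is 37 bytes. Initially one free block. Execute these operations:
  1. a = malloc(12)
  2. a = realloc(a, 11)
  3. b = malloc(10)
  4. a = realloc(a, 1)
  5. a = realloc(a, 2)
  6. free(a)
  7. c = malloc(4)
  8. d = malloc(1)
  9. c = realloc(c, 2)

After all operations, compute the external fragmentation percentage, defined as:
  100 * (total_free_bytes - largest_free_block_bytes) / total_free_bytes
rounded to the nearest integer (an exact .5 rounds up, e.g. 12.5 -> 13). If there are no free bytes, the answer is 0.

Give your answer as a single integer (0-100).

Op 1: a = malloc(12) -> a = 0; heap: [0-11 ALLOC][12-36 FREE]
Op 2: a = realloc(a, 11) -> a = 0; heap: [0-10 ALLOC][11-36 FREE]
Op 3: b = malloc(10) -> b = 11; heap: [0-10 ALLOC][11-20 ALLOC][21-36 FREE]
Op 4: a = realloc(a, 1) -> a = 0; heap: [0-0 ALLOC][1-10 FREE][11-20 ALLOC][21-36 FREE]
Op 5: a = realloc(a, 2) -> a = 0; heap: [0-1 ALLOC][2-10 FREE][11-20 ALLOC][21-36 FREE]
Op 6: free(a) -> (freed a); heap: [0-10 FREE][11-20 ALLOC][21-36 FREE]
Op 7: c = malloc(4) -> c = 0; heap: [0-3 ALLOC][4-10 FREE][11-20 ALLOC][21-36 FREE]
Op 8: d = malloc(1) -> d = 4; heap: [0-3 ALLOC][4-4 ALLOC][5-10 FREE][11-20 ALLOC][21-36 FREE]
Op 9: c = realloc(c, 2) -> c = 0; heap: [0-1 ALLOC][2-3 FREE][4-4 ALLOC][5-10 FREE][11-20 ALLOC][21-36 FREE]
Free blocks: [2 6 16] total_free=24 largest=16 -> 100*(24-16)/24 = 800/24 ≈ 33.333 -> rounds to 33

Answer: 33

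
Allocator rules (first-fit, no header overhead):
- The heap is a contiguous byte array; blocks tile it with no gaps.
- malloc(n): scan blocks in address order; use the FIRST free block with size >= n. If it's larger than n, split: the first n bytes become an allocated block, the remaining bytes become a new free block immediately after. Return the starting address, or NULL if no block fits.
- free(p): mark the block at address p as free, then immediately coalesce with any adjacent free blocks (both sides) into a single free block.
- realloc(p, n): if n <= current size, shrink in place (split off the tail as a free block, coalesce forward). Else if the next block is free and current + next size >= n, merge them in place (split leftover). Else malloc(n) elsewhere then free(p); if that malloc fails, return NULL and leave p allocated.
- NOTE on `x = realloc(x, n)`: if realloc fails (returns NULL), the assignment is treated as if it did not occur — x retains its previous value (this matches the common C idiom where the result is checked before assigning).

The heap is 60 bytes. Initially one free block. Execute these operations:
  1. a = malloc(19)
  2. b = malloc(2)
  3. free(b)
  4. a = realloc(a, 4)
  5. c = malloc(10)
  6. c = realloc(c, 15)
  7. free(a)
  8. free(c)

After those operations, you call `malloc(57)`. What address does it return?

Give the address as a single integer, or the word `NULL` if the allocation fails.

Op 1: a = malloc(19) -> a = 0; heap: [0-18 ALLOC][19-59 FREE]
Op 2: b = malloc(2) -> b = 19; heap: [0-18 ALLOC][19-20 ALLOC][21-59 FREE]
Op 3: free(b) -> (freed b); heap: [0-18 ALLOC][19-59 FREE]
Op 4: a = realloc(a, 4) -> a = 0; heap: [0-3 ALLOC][4-59 FREE]
Op 5: c = malloc(10) -> c = 4; heap: [0-3 ALLOC][4-13 ALLOC][14-59 FREE]
Op 6: c = realloc(c, 15) -> c = 4; heap: [0-3 ALLOC][4-18 ALLOC][19-59 FREE]
Op 7: free(a) -> (freed a); heap: [0-3 FREE][4-18 ALLOC][19-59 FREE]
Op 8: free(c) -> (freed c); heap: [0-59 FREE]
malloc(57): first-fit scan over [0-59 FREE] -> 0

Answer: 0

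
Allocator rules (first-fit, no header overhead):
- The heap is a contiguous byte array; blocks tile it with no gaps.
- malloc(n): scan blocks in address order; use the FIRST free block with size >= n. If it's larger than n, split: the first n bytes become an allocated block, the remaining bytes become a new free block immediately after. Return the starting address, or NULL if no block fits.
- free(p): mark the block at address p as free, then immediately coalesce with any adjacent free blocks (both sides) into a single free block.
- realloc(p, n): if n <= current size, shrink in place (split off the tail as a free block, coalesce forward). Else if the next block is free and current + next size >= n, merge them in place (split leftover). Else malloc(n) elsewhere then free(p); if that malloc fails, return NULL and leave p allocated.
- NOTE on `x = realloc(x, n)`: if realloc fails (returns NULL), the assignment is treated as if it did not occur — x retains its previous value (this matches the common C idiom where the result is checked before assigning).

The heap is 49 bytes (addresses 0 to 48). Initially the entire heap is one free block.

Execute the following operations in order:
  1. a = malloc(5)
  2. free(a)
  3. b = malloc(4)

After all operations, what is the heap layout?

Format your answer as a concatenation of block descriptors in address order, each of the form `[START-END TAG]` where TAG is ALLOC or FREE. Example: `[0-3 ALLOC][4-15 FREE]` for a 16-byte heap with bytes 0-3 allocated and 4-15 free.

Op 1: a = malloc(5) -> a = 0; heap: [0-4 ALLOC][5-48 FREE]
Op 2: free(a) -> (freed a); heap: [0-48 FREE]
Op 3: b = malloc(4) -> b = 0; heap: [0-3 ALLOC][4-48 FREE]

Answer: [0-3 ALLOC][4-48 FREE]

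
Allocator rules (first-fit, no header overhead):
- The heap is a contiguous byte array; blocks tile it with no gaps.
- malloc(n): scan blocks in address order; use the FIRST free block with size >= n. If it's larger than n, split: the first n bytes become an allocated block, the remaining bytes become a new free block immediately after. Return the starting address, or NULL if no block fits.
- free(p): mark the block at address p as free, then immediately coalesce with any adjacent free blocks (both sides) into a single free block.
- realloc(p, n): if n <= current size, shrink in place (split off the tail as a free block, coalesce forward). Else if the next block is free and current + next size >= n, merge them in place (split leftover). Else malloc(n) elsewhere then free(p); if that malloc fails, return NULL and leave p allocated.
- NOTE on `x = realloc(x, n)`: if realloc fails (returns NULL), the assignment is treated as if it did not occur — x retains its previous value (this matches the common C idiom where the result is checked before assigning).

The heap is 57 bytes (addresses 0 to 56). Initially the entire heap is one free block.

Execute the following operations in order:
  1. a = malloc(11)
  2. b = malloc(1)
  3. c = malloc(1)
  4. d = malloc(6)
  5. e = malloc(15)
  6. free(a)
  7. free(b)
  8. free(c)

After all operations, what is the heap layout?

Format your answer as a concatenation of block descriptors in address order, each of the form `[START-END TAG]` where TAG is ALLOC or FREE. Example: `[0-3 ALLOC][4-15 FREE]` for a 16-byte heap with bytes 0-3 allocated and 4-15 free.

Op 1: a = malloc(11) -> a = 0; heap: [0-10 ALLOC][11-56 FREE]
Op 2: b = malloc(1) -> b = 11; heap: [0-10 ALLOC][11-11 ALLOC][12-56 FREE]
Op 3: c = malloc(1) -> c = 12; heap: [0-10 ALLOC][11-11 ALLOC][12-12 ALLOC][13-56 FREE]
Op 4: d = malloc(6) -> d = 13; heap: [0-10 ALLOC][11-11 ALLOC][12-12 ALLOC][13-18 ALLOC][19-56 FREE]
Op 5: e = malloc(15) -> e = 19; heap: [0-10 ALLOC][11-11 ALLOC][12-12 ALLOC][13-18 ALLOC][19-33 ALLOC][34-56 FREE]
Op 6: free(a) -> (freed a); heap: [0-10 FREE][11-11 ALLOC][12-12 ALLOC][13-18 ALLOC][19-33 ALLOC][34-56 FREE]
Op 7: free(b) -> (freed b); heap: [0-11 FREE][12-12 ALLOC][13-18 ALLOC][19-33 ALLOC][34-56 FREE]
Op 8: free(c) -> (freed c); heap: [0-12 FREE][13-18 ALLOC][19-33 ALLOC][34-56 FREE]

Answer: [0-12 FREE][13-18 ALLOC][19-33 ALLOC][34-56 FREE]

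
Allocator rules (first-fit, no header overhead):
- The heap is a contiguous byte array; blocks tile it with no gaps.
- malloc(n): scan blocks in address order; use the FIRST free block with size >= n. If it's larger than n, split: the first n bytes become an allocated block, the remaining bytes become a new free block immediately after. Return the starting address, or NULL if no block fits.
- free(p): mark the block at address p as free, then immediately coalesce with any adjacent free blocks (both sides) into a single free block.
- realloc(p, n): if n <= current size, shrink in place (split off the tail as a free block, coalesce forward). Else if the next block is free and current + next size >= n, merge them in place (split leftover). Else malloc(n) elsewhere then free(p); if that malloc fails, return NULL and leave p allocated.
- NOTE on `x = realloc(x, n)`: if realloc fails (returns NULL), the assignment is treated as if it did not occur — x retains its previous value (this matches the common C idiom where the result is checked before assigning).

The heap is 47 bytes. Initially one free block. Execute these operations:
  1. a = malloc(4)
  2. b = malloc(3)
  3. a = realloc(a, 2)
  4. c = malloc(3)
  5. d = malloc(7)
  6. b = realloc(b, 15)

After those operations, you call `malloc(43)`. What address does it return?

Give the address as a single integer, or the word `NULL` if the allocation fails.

Answer: NULL

Derivation:
Op 1: a = malloc(4) -> a = 0; heap: [0-3 ALLOC][4-46 FREE]
Op 2: b = malloc(3) -> b = 4; heap: [0-3 ALLOC][4-6 ALLOC][7-46 FREE]
Op 3: a = realloc(a, 2) -> a = 0; heap: [0-1 ALLOC][2-3 FREE][4-6 ALLOC][7-46 FREE]
Op 4: c = malloc(3) -> c = 7; heap: [0-1 ALLOC][2-3 FREE][4-6 ALLOC][7-9 ALLOC][10-46 FREE]
Op 5: d = malloc(7) -> d = 10; heap: [0-1 ALLOC][2-3 FREE][4-6 ALLOC][7-9 ALLOC][10-16 ALLOC][17-46 FREE]
Op 6: b = realloc(b, 15) -> b = 17; heap: [0-1 ALLOC][2-6 FREE][7-9 ALLOC][10-16 ALLOC][17-31 ALLOC][32-46 FREE]
malloc(43): first-fit scan over [0-1 ALLOC][2-6 FREE][7-9 ALLOC][10-16 ALLOC][17-31 ALLOC][32-46 FREE] -> NULL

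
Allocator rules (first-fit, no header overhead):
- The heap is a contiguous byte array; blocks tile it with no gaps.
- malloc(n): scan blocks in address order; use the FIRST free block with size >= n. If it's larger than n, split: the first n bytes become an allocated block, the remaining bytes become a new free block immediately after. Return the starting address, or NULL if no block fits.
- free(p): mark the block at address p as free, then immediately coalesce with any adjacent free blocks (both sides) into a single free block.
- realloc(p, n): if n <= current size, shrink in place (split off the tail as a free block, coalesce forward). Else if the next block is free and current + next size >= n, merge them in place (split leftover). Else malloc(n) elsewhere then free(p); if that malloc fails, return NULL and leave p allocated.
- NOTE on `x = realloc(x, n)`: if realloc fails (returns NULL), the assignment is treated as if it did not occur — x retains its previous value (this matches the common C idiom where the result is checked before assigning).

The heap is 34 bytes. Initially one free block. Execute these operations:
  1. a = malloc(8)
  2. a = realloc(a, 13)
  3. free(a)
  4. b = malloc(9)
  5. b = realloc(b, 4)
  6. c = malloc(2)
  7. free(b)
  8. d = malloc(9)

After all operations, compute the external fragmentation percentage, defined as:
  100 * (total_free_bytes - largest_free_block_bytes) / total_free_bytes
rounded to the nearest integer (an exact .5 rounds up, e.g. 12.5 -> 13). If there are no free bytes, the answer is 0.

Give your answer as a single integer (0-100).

Answer: 17

Derivation:
Op 1: a = malloc(8) -> a = 0; heap: [0-7 ALLOC][8-33 FREE]
Op 2: a = realloc(a, 13) -> a = 0; heap: [0-12 ALLOC][13-33 FREE]
Op 3: free(a) -> (freed a); heap: [0-33 FREE]
Op 4: b = malloc(9) -> b = 0; heap: [0-8 ALLOC][9-33 FREE]
Op 5: b = realloc(b, 4) -> b = 0; heap: [0-3 ALLOC][4-33 FREE]
Op 6: c = malloc(2) -> c = 4; heap: [0-3 ALLOC][4-5 ALLOC][6-33 FREE]
Op 7: free(b) -> (freed b); heap: [0-3 FREE][4-5 ALLOC][6-33 FREE]
Op 8: d = malloc(9) -> d = 6; heap: [0-3 FREE][4-5 ALLOC][6-14 ALLOC][15-33 FREE]
Free blocks: [4 19] total_free=23 largest=19 -> 100*(23-19)/23 = 400/23 ≈ 17.391 -> rounds to 17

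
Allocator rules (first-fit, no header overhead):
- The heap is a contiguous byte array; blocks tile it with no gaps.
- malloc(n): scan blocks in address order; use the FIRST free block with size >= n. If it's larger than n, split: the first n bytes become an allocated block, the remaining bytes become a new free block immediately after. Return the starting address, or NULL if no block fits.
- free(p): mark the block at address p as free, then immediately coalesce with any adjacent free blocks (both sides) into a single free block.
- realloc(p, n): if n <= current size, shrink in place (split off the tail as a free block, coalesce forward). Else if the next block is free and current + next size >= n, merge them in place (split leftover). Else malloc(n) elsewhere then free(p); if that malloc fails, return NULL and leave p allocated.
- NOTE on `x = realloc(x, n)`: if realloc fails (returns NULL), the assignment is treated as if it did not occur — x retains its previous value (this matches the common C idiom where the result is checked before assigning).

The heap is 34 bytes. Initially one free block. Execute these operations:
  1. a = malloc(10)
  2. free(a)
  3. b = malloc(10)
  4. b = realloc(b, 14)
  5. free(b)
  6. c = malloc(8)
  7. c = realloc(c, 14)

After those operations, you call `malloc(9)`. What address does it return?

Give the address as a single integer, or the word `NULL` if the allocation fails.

Op 1: a = malloc(10) -> a = 0; heap: [0-9 ALLOC][10-33 FREE]
Op 2: free(a) -> (freed a); heap: [0-33 FREE]
Op 3: b = malloc(10) -> b = 0; heap: [0-9 ALLOC][10-33 FREE]
Op 4: b = realloc(b, 14) -> b = 0; heap: [0-13 ALLOC][14-33 FREE]
Op 5: free(b) -> (freed b); heap: [0-33 FREE]
Op 6: c = malloc(8) -> c = 0; heap: [0-7 ALLOC][8-33 FREE]
Op 7: c = realloc(c, 14) -> c = 0; heap: [0-13 ALLOC][14-33 FREE]
malloc(9): first-fit scan over [0-13 ALLOC][14-33 FREE] -> 14

Answer: 14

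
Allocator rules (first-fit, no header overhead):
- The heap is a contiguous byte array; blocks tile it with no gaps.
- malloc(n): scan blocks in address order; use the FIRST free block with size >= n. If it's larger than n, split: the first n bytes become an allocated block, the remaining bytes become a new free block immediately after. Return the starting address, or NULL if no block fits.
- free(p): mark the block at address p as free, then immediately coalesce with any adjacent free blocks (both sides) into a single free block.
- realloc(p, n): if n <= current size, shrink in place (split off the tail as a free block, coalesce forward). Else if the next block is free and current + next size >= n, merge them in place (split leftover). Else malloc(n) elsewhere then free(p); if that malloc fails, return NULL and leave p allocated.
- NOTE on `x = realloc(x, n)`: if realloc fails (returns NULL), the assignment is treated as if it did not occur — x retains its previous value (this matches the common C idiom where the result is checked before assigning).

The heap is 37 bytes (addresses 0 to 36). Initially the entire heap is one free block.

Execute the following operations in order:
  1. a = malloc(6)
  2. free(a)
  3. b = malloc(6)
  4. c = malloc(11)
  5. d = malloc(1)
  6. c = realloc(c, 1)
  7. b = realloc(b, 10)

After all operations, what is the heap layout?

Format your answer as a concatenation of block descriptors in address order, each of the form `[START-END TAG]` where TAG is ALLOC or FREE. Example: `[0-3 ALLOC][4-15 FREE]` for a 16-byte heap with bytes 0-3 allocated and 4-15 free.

Answer: [0-5 FREE][6-6 ALLOC][7-16 ALLOC][17-17 ALLOC][18-36 FREE]

Derivation:
Op 1: a = malloc(6) -> a = 0; heap: [0-5 ALLOC][6-36 FREE]
Op 2: free(a) -> (freed a); heap: [0-36 FREE]
Op 3: b = malloc(6) -> b = 0; heap: [0-5 ALLOC][6-36 FREE]
Op 4: c = malloc(11) -> c = 6; heap: [0-5 ALLOC][6-16 ALLOC][17-36 FREE]
Op 5: d = malloc(1) -> d = 17; heap: [0-5 ALLOC][6-16 ALLOC][17-17 ALLOC][18-36 FREE]
Op 6: c = realloc(c, 1) -> c = 6; heap: [0-5 ALLOC][6-6 ALLOC][7-16 FREE][17-17 ALLOC][18-36 FREE]
Op 7: b = realloc(b, 10) -> b = 7; heap: [0-5 FREE][6-6 ALLOC][7-16 ALLOC][17-17 ALLOC][18-36 FREE]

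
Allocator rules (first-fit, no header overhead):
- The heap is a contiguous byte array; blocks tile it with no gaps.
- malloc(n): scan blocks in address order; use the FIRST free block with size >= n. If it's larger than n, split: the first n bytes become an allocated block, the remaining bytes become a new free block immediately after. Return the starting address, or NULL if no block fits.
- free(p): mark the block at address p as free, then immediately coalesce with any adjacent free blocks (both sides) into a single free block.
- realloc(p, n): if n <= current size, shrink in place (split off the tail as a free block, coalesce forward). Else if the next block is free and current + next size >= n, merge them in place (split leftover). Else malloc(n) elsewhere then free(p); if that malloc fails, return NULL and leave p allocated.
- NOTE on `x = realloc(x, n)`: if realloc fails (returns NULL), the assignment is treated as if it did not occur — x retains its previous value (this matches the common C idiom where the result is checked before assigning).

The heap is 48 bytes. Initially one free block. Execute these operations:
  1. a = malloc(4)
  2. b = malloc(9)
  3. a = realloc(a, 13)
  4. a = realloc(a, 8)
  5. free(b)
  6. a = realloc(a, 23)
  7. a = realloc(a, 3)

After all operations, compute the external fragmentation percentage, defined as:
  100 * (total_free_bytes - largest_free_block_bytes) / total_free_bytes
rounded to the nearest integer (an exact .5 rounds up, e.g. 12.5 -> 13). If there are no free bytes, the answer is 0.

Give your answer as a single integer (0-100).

Op 1: a = malloc(4) -> a = 0; heap: [0-3 ALLOC][4-47 FREE]
Op 2: b = malloc(9) -> b = 4; heap: [0-3 ALLOC][4-12 ALLOC][13-47 FREE]
Op 3: a = realloc(a, 13) -> a = 13; heap: [0-3 FREE][4-12 ALLOC][13-25 ALLOC][26-47 FREE]
Op 4: a = realloc(a, 8) -> a = 13; heap: [0-3 FREE][4-12 ALLOC][13-20 ALLOC][21-47 FREE]
Op 5: free(b) -> (freed b); heap: [0-12 FREE][13-20 ALLOC][21-47 FREE]
Op 6: a = realloc(a, 23) -> a = 13; heap: [0-12 FREE][13-35 ALLOC][36-47 FREE]
Op 7: a = realloc(a, 3) -> a = 13; heap: [0-12 FREE][13-15 ALLOC][16-47 FREE]
Free blocks: [13 32] total_free=45 largest=32 -> 100*(45-32)/45 = 1300/45 ≈ 28.889 -> rounds to 29

Answer: 29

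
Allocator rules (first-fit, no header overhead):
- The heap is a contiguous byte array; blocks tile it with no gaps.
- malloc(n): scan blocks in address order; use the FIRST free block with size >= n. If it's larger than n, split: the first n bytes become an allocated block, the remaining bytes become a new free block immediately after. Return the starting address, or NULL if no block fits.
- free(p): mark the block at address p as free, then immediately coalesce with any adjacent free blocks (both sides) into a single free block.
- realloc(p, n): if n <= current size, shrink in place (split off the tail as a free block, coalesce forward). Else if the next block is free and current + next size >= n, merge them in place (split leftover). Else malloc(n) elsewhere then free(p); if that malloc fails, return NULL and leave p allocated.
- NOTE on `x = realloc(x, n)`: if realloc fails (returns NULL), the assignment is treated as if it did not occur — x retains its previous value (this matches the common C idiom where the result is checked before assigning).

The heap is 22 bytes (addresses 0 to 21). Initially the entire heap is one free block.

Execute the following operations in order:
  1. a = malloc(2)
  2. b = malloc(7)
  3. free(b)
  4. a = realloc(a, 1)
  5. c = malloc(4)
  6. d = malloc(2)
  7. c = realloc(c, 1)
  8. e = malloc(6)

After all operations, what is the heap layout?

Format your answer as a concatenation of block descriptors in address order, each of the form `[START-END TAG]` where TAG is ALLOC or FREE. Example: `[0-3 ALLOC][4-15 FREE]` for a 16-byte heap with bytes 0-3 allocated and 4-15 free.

Op 1: a = malloc(2) -> a = 0; heap: [0-1 ALLOC][2-21 FREE]
Op 2: b = malloc(7) -> b = 2; heap: [0-1 ALLOC][2-8 ALLOC][9-21 FREE]
Op 3: free(b) -> (freed b); heap: [0-1 ALLOC][2-21 FREE]
Op 4: a = realloc(a, 1) -> a = 0; heap: [0-0 ALLOC][1-21 FREE]
Op 5: c = malloc(4) -> c = 1; heap: [0-0 ALLOC][1-4 ALLOC][5-21 FREE]
Op 6: d = malloc(2) -> d = 5; heap: [0-0 ALLOC][1-4 ALLOC][5-6 ALLOC][7-21 FREE]
Op 7: c = realloc(c, 1) -> c = 1; heap: [0-0 ALLOC][1-1 ALLOC][2-4 FREE][5-6 ALLOC][7-21 FREE]
Op 8: e = malloc(6) -> e = 7; heap: [0-0 ALLOC][1-1 ALLOC][2-4 FREE][5-6 ALLOC][7-12 ALLOC][13-21 FREE]

Answer: [0-0 ALLOC][1-1 ALLOC][2-4 FREE][5-6 ALLOC][7-12 ALLOC][13-21 FREE]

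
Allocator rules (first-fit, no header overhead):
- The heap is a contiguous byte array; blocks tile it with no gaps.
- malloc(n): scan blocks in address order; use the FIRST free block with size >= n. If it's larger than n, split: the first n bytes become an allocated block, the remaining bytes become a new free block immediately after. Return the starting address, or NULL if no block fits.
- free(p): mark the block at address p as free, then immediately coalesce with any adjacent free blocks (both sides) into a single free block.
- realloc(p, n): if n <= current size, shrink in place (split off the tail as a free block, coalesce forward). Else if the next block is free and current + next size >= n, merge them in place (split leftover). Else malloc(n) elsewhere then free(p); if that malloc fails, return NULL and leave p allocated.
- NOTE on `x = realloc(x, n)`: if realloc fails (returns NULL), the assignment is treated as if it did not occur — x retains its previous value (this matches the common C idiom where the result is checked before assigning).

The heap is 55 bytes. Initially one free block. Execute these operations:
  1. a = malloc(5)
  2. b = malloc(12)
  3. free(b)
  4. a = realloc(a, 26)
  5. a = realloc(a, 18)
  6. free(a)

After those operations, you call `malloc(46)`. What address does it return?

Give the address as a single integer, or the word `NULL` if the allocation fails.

Op 1: a = malloc(5) -> a = 0; heap: [0-4 ALLOC][5-54 FREE]
Op 2: b = malloc(12) -> b = 5; heap: [0-4 ALLOC][5-16 ALLOC][17-54 FREE]
Op 3: free(b) -> (freed b); heap: [0-4 ALLOC][5-54 FREE]
Op 4: a = realloc(a, 26) -> a = 0; heap: [0-25 ALLOC][26-54 FREE]
Op 5: a = realloc(a, 18) -> a = 0; heap: [0-17 ALLOC][18-54 FREE]
Op 6: free(a) -> (freed a); heap: [0-54 FREE]
malloc(46): first-fit scan over [0-54 FREE] -> 0

Answer: 0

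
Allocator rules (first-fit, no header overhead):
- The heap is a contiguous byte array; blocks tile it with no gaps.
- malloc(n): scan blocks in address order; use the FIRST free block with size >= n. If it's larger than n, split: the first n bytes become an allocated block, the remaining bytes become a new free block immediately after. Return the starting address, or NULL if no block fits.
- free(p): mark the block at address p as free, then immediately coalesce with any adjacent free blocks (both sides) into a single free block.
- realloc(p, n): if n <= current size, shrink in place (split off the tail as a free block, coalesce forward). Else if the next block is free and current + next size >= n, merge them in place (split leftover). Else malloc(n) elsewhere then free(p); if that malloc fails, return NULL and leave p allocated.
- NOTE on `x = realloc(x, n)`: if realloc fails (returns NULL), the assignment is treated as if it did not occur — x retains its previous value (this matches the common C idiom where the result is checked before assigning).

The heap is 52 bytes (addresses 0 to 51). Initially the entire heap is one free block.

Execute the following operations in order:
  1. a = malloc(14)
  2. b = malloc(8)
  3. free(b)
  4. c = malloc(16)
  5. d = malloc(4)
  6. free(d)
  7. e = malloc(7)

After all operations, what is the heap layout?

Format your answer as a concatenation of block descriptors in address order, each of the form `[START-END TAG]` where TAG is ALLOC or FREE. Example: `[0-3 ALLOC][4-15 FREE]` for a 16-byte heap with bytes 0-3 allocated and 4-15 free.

Answer: [0-13 ALLOC][14-29 ALLOC][30-36 ALLOC][37-51 FREE]

Derivation:
Op 1: a = malloc(14) -> a = 0; heap: [0-13 ALLOC][14-51 FREE]
Op 2: b = malloc(8) -> b = 14; heap: [0-13 ALLOC][14-21 ALLOC][22-51 FREE]
Op 3: free(b) -> (freed b); heap: [0-13 ALLOC][14-51 FREE]
Op 4: c = malloc(16) -> c = 14; heap: [0-13 ALLOC][14-29 ALLOC][30-51 FREE]
Op 5: d = malloc(4) -> d = 30; heap: [0-13 ALLOC][14-29 ALLOC][30-33 ALLOC][34-51 FREE]
Op 6: free(d) -> (freed d); heap: [0-13 ALLOC][14-29 ALLOC][30-51 FREE]
Op 7: e = malloc(7) -> e = 30; heap: [0-13 ALLOC][14-29 ALLOC][30-36 ALLOC][37-51 FREE]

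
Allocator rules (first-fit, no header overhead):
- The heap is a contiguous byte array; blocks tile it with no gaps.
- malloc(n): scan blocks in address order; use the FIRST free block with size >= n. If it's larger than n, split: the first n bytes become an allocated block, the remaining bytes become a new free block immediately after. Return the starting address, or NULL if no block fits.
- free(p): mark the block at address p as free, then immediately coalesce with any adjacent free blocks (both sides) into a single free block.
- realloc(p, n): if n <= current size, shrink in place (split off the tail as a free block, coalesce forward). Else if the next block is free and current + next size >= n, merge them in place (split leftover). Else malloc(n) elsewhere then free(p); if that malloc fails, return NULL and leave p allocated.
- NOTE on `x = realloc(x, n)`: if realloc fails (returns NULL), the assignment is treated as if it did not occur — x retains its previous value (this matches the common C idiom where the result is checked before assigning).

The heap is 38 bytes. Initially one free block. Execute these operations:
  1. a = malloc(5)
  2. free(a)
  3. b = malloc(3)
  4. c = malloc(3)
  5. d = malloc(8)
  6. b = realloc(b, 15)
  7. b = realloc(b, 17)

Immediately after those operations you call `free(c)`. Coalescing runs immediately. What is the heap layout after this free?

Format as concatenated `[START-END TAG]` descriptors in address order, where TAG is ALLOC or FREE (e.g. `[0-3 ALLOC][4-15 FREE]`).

Op 1: a = malloc(5) -> a = 0; heap: [0-4 ALLOC][5-37 FREE]
Op 2: free(a) -> (freed a); heap: [0-37 FREE]
Op 3: b = malloc(3) -> b = 0; heap: [0-2 ALLOC][3-37 FREE]
Op 4: c = malloc(3) -> c = 3; heap: [0-2 ALLOC][3-5 ALLOC][6-37 FREE]
Op 5: d = malloc(8) -> d = 6; heap: [0-2 ALLOC][3-5 ALLOC][6-13 ALLOC][14-37 FREE]
Op 6: b = realloc(b, 15) -> b = 14; heap: [0-2 FREE][3-5 ALLOC][6-13 ALLOC][14-28 ALLOC][29-37 FREE]
Op 7: b = realloc(b, 17) -> b = 14; heap: [0-2 FREE][3-5 ALLOC][6-13 ALLOC][14-30 ALLOC][31-37 FREE]
free(c): c = 3 -> block [3-5 ALLOC]; mark free, coalesce with adjacent free neighbors -> [0-5 FREE][6-13 ALLOC][14-30 ALLOC][31-37 FREE]

Answer: [0-5 FREE][6-13 ALLOC][14-30 ALLOC][31-37 FREE]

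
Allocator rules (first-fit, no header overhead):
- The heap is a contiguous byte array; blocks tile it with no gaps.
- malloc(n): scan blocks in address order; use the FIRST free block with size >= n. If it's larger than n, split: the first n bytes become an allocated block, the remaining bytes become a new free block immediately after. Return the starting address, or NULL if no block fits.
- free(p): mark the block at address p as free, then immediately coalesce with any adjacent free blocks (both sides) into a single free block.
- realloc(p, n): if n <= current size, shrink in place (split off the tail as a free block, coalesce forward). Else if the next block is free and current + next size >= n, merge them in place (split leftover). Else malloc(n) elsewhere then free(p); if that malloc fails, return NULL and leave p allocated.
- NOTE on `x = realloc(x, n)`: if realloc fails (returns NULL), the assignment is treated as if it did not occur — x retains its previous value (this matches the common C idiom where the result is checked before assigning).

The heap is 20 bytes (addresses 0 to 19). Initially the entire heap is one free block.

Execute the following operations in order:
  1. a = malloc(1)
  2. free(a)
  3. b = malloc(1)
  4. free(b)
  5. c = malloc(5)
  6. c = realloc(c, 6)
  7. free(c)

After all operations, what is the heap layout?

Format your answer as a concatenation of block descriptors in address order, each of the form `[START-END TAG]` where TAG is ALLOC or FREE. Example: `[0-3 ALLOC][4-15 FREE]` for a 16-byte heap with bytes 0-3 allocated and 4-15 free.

Op 1: a = malloc(1) -> a = 0; heap: [0-0 ALLOC][1-19 FREE]
Op 2: free(a) -> (freed a); heap: [0-19 FREE]
Op 3: b = malloc(1) -> b = 0; heap: [0-0 ALLOC][1-19 FREE]
Op 4: free(b) -> (freed b); heap: [0-19 FREE]
Op 5: c = malloc(5) -> c = 0; heap: [0-4 ALLOC][5-19 FREE]
Op 6: c = realloc(c, 6) -> c = 0; heap: [0-5 ALLOC][6-19 FREE]
Op 7: free(c) -> (freed c); heap: [0-19 FREE]

Answer: [0-19 FREE]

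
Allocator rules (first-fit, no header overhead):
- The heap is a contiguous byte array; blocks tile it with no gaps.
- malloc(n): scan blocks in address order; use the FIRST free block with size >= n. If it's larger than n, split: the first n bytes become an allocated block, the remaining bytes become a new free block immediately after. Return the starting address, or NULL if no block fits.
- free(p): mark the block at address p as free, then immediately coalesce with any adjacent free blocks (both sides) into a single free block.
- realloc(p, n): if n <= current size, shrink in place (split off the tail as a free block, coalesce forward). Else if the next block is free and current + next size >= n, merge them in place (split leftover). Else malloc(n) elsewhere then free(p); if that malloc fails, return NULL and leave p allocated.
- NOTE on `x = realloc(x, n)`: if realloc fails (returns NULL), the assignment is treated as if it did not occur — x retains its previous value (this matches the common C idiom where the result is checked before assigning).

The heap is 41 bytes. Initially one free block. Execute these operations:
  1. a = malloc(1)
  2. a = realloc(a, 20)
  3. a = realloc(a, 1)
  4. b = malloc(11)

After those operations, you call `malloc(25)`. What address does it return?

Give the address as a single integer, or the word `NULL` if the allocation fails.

Answer: 12

Derivation:
Op 1: a = malloc(1) -> a = 0; heap: [0-0 ALLOC][1-40 FREE]
Op 2: a = realloc(a, 20) -> a = 0; heap: [0-19 ALLOC][20-40 FREE]
Op 3: a = realloc(a, 1) -> a = 0; heap: [0-0 ALLOC][1-40 FREE]
Op 4: b = malloc(11) -> b = 1; heap: [0-0 ALLOC][1-11 ALLOC][12-40 FREE]
malloc(25): first-fit scan over [0-0 ALLOC][1-11 ALLOC][12-40 FREE] -> 12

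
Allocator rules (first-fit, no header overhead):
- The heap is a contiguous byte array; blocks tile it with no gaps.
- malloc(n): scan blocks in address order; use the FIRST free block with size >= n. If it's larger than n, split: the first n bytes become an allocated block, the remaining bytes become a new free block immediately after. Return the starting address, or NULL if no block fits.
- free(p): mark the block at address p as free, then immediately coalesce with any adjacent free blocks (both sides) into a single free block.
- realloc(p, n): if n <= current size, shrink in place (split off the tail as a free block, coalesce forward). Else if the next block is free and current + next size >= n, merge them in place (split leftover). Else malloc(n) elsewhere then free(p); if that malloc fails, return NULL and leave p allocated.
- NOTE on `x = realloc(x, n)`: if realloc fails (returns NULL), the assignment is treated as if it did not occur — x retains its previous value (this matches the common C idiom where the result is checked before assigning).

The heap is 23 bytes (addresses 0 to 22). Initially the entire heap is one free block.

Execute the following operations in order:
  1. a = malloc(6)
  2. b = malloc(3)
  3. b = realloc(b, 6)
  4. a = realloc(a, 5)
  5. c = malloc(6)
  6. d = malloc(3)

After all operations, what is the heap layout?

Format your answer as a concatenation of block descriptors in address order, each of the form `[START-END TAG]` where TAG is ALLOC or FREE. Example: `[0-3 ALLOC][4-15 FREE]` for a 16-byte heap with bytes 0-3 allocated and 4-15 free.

Answer: [0-4 ALLOC][5-5 FREE][6-11 ALLOC][12-17 ALLOC][18-20 ALLOC][21-22 FREE]

Derivation:
Op 1: a = malloc(6) -> a = 0; heap: [0-5 ALLOC][6-22 FREE]
Op 2: b = malloc(3) -> b = 6; heap: [0-5 ALLOC][6-8 ALLOC][9-22 FREE]
Op 3: b = realloc(b, 6) -> b = 6; heap: [0-5 ALLOC][6-11 ALLOC][12-22 FREE]
Op 4: a = realloc(a, 5) -> a = 0; heap: [0-4 ALLOC][5-5 FREE][6-11 ALLOC][12-22 FREE]
Op 5: c = malloc(6) -> c = 12; heap: [0-4 ALLOC][5-5 FREE][6-11 ALLOC][12-17 ALLOC][18-22 FREE]
Op 6: d = malloc(3) -> d = 18; heap: [0-4 ALLOC][5-5 FREE][6-11 ALLOC][12-17 ALLOC][18-20 ALLOC][21-22 FREE]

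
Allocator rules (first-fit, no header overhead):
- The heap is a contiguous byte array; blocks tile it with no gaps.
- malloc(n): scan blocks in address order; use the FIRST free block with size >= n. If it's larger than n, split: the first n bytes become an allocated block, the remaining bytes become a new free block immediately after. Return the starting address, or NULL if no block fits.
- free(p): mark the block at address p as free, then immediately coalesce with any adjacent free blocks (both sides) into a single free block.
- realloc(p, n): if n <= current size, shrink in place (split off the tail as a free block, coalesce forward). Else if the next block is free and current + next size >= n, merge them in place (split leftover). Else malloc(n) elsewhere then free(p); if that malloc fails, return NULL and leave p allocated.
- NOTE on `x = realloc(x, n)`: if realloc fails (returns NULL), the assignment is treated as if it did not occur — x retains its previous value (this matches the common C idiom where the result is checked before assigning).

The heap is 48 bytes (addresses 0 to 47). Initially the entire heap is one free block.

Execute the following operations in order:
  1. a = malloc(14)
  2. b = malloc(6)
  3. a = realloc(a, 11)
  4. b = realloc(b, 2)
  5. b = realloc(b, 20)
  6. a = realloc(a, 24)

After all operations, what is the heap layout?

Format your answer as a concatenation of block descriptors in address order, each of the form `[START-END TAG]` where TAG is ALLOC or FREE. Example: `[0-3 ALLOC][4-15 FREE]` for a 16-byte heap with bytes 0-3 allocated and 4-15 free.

Answer: [0-10 ALLOC][11-13 FREE][14-33 ALLOC][34-47 FREE]

Derivation:
Op 1: a = malloc(14) -> a = 0; heap: [0-13 ALLOC][14-47 FREE]
Op 2: b = malloc(6) -> b = 14; heap: [0-13 ALLOC][14-19 ALLOC][20-47 FREE]
Op 3: a = realloc(a, 11) -> a = 0; heap: [0-10 ALLOC][11-13 FREE][14-19 ALLOC][20-47 FREE]
Op 4: b = realloc(b, 2) -> b = 14; heap: [0-10 ALLOC][11-13 FREE][14-15 ALLOC][16-47 FREE]
Op 5: b = realloc(b, 20) -> b = 14; heap: [0-10 ALLOC][11-13 FREE][14-33 ALLOC][34-47 FREE]
Op 6: a = realloc(a, 24) -> NULL (a unchanged); heap: [0-10 ALLOC][11-13 FREE][14-33 ALLOC][34-47 FREE]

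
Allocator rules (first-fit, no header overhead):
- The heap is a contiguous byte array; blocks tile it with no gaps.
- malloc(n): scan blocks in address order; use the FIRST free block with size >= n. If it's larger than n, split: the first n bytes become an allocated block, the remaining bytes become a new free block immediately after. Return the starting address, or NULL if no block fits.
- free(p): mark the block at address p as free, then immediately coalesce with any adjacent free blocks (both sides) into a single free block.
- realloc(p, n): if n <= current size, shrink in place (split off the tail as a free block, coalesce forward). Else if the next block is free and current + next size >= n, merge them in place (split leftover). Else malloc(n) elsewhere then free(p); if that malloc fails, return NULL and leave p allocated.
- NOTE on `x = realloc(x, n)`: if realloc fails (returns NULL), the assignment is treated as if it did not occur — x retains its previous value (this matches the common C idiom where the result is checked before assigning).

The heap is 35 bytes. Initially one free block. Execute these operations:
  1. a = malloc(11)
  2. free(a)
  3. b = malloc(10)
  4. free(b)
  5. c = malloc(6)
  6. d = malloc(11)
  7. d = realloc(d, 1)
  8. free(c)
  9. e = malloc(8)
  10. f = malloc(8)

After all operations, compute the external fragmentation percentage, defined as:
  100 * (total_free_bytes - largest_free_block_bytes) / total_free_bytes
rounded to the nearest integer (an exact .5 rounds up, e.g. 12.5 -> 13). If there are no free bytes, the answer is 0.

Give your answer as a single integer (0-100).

Answer: 33

Derivation:
Op 1: a = malloc(11) -> a = 0; heap: [0-10 ALLOC][11-34 FREE]
Op 2: free(a) -> (freed a); heap: [0-34 FREE]
Op 3: b = malloc(10) -> b = 0; heap: [0-9 ALLOC][10-34 FREE]
Op 4: free(b) -> (freed b); heap: [0-34 FREE]
Op 5: c = malloc(6) -> c = 0; heap: [0-5 ALLOC][6-34 FREE]
Op 6: d = malloc(11) -> d = 6; heap: [0-5 ALLOC][6-16 ALLOC][17-34 FREE]
Op 7: d = realloc(d, 1) -> d = 6; heap: [0-5 ALLOC][6-6 ALLOC][7-34 FREE]
Op 8: free(c) -> (freed c); heap: [0-5 FREE][6-6 ALLOC][7-34 FREE]
Op 9: e = malloc(8) -> e = 7; heap: [0-5 FREE][6-6 ALLOC][7-14 ALLOC][15-34 FREE]
Op 10: f = malloc(8) -> f = 15; heap: [0-5 FREE][6-6 ALLOC][7-14 ALLOC][15-22 ALLOC][23-34 FREE]
Free blocks: [6 12] total_free=18 largest=12 -> 100*(18-12)/18 = 600/18 ≈ 33.333 -> rounds to 33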